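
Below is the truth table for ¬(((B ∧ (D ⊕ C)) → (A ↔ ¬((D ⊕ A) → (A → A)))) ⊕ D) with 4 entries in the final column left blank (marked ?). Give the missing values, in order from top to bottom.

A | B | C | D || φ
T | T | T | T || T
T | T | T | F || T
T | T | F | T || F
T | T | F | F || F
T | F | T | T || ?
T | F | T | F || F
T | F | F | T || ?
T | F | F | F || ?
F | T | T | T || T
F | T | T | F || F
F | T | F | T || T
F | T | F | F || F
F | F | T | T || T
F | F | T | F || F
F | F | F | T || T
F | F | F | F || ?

T, T, F, F

Row A=T, B=F, C=T, D=T: ((B ∧ (D ⊕ C)) → (A ↔ ¬((D ⊕ A) → (A → A)))) = T, (((B ∧ (D ⊕ C)) → (A ↔ ¬((D ⊕ A) → (A → A)))) ⊕ D) = F, so the formula = T.
Row A=T, B=F, C=F, D=T: ((B ∧ (D ⊕ C)) → (A ↔ ¬((D ⊕ A) → (A → A)))) = T, (((B ∧ (D ⊕ C)) → (A ↔ ¬((D ⊕ A) → (A → A)))) ⊕ D) = F, so the formula = T.
Row A=T, B=F, C=F, D=F: ((B ∧ (D ⊕ C)) → (A ↔ ¬((D ⊕ A) → (A → A)))) = T, (((B ∧ (D ⊕ C)) → (A ↔ ¬((D ⊕ A) → (A → A)))) ⊕ D) = T, so the formula = F.
Row A=F, B=F, C=F, D=F: ((B ∧ (D ⊕ C)) → (A ↔ ¬((D ⊕ A) → (A → A)))) = T, (((B ∧ (D ⊕ C)) → (A ↔ ¬((D ⊕ A) → (A → A)))) ⊕ D) = T, so the formula = F.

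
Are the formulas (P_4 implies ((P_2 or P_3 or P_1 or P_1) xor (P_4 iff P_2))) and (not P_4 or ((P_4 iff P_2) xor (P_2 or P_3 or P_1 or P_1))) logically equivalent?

P_1 | P_2 | P_3 | P_4 || φ | ψ
 1  |  1  |  1  |  1  || 0 | 0
 1  |  1  |  1  |  0  || 1 | 1
 1  |  1  |  0  |  1  || 0 | 0
 1  |  1  |  0  |  0  || 1 | 1
 1  |  0  |  1  |  1  || 1 | 1
 1  |  0  |  1  |  0  || 1 | 1
 1  |  0  |  0  |  1  || 1 | 1
 1  |  0  |  0  |  0  || 1 | 1
 0  |  1  |  1  |  1  || 0 | 0
 0  |  1  |  1  |  0  || 1 | 1
 0  |  1  |  0  |  1  || 0 | 0
 0  |  1  |  0  |  0  || 1 | 1
 0  |  0  |  1  |  1  || 1 | 1
 0  |  0  |  1  |  0  || 1 | 1
 0  |  0  |  0  |  1  || 0 | 0
 0  |  0  |  0  |  0  || 1 | 1
The columns for φ and ψ agree on every row, so they are logically equivalent.

equivalent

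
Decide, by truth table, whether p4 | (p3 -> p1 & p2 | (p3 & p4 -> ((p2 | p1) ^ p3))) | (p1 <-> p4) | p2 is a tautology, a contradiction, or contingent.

p1  p2  p3  p4     (p1 & p2)  (p3 & p4)  (p2 | p1)  ((p2 | p1) ^ p3)  (p1 <-> p4)  φ
T   T   T   T          T          T          T             F               T       T
T   T   T   F          T          F          T             F               F       T
T   T   F   T          T          F          T             T               T       T
T   T   F   F          T          F          T             T               F       T
T   F   T   T          F          T          T             F               T       T
T   F   T   F          F          F          T             F               F       T
T   F   F   T          F          F          T             T               T       T
T   F   F   F          F          F          T             T               F       T
F   T   T   T          F          T          T             F               F       T
F   T   T   F          F          F          T             F               T       T
F   T   F   T          F          F          T             T               F       T
F   T   F   F          F          F          T             T               T       T
F   F   T   T          F          T          F             T               F       T
F   F   T   F          F          F          F             T               T       T
F   F   F   T          F          F          F             F               F       T
F   F   F   F          F          F          F             F               T       T
Every row is T, so the formula is a tautology.

tautology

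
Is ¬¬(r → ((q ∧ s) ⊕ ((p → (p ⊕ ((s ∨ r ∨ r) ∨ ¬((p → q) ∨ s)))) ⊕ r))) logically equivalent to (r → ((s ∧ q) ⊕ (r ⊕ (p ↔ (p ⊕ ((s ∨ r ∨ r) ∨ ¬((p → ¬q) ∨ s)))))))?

not equivalent

  p      q      r      s    |    φ      ψ  
False  False  False  False  |   True   True
False  False  False   True  |   True   True
False  False   True  False  |  False   True
False  False   True   True  |  False   True
False   True  False  False  |   True   True
False   True  False   True  |   True   True
False   True   True  False  |  False   True
False   True   True   True  |   True  False
 True  False  False  False  |   True   True
 True  False  False   True  |   True   True
 True  False   True  False  |   True   True
 True  False   True   True  |   True   True
 True   True  False  False  |   True   True
 True   True  False   True  |   True   True
 True   True   True  False  |   True   True
 True   True   True   True  |  False  False
The columns differ at p=False, q=False, r=True, s=False (φ=False, ψ=True), so they are not equivalent.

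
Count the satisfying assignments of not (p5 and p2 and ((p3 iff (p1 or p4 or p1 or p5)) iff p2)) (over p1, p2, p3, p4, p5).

28

p1 | p2 | p3 | p4 | p5 | φ
-- | -- | -- | -- | -- | -
1  | 1  | 1  | 1  | 1  | 0
1  | 1  | 1  | 1  | 0  | 1
1  | 1  | 1  | 0  | 1  | 0
1  | 1  | 1  | 0  | 0  | 1
1  | 1  | 0  | 1  | 1  | 1
1  | 1  | 0  | 1  | 0  | 1
1  | 1  | 0  | 0  | 1  | 1
1  | 1  | 0  | 0  | 0  | 1
1  | 0  | 1  | 1  | 1  | 1
1  | 0  | 1  | 1  | 0  | 1
1  | 0  | 1  | 0  | 1  | 1
1  | 0  | 1  | 0  | 0  | 1
1  | 0  | 0  | 1  | 1  | 1
1  | 0  | 0  | 1  | 0  | 1
1  | 0  | 0  | 0  | 1  | 1
1  | 0  | 0  | 0  | 0  | 1
0  | 1  | 1  | 1  | 1  | 0
0  | 1  | 1  | 1  | 0  | 1
0  | 1  | 1  | 0  | 1  | 0
0  | 1  | 1  | 0  | 0  | 1
0  | 1  | 0  | 1  | 1  | 1
0  | 1  | 0  | 1  | 0  | 1
0  | 1  | 0  | 0  | 1  | 1
0  | 1  | 0  | 0  | 0  | 1
0  | 0  | 1  | 1  | 1  | 1
0  | 0  | 1  | 1  | 0  | 1
0  | 0  | 1  | 0  | 1  | 1
0  | 0  | 1  | 0  | 0  | 1
0  | 0  | 0  | 1  | 1  | 1
0  | 0  | 0  | 1  | 0  | 1
0  | 0  | 0  | 0  | 1  | 1
0  | 0  | 0  | 0  | 0  | 1
The formula is true on 28 of the 32 rows.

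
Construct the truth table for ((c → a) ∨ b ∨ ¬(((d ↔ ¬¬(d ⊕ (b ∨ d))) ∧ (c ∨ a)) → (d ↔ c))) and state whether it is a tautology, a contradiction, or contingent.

contingent

a | b | c | d | φ
- | - | - | - | -
T | T | T | T | T
T | T | T | F | T
T | T | F | T | T
T | T | F | F | T
T | F | T | T | T
T | F | T | F | T
T | F | F | T | T
T | F | F | F | T
F | T | T | T | T
F | T | T | F | T
F | T | F | T | T
F | T | F | F | T
F | F | T | T | F
F | F | T | F | T
F | F | F | T | T
F | F | F | F | T
15 of 16 rows are T, so the formula is contingent.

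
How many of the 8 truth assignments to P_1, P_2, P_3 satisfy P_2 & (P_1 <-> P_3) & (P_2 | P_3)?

2

P_1  P_2  P_3     (P_1 <-> P_3)  (P_2 & (P_1 <-> P_3))  (P_2 | P_3)  φ
 F    F    F            T                  F                 F       F
 F    F    T            F                  F                 T       F
 F    T    F            T                  T                 T       T
 F    T    T            F                  F                 T       F
 T    F    F            F                  F                 F       F
 T    F    T            T                  F                 T       F
 T    T    F            F                  F                 T       F
 T    T    T            T                  T                 T       T
The formula is true on 2 of the 8 rows.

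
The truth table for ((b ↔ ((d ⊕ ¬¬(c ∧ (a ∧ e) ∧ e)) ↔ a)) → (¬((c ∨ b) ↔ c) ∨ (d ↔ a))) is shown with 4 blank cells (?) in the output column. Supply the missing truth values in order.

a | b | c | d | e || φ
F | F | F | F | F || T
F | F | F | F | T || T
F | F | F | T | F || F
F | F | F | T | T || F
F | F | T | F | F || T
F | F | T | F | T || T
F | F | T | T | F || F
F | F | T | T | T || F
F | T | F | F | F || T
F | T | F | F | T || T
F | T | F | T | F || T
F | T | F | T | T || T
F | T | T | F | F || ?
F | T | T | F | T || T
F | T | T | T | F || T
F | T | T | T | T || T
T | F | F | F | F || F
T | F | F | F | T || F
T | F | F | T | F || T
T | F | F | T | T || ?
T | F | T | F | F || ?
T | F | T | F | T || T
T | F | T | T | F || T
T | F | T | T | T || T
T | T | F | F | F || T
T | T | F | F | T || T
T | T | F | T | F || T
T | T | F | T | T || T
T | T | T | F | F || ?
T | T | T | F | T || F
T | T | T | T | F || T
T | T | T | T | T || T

T, T, F, T

Row a=F, b=T, c=T, d=F, e=F: (b ↔ ((d ⊕ ¬¬(c ∧ (a ∧ e) ∧ e)) ↔ a)) = T, (¬((c ∨ b) ↔ c) ∨ (d ↔ a)) = T, so the formula = T.
Row a=T, b=F, c=F, d=T, e=T: (b ↔ ((d ⊕ ¬¬(c ∧ (a ∧ e) ∧ e)) ↔ a)) = F, (¬((c ∨ b) ↔ c) ∨ (d ↔ a)) = T, so the formula = T.
Row a=T, b=F, c=T, d=F, e=F: (b ↔ ((d ⊕ ¬¬(c ∧ (a ∧ e) ∧ e)) ↔ a)) = T, (¬((c ∨ b) ↔ c) ∨ (d ↔ a)) = F, so the formula = F.
Row a=T, b=T, c=T, d=F, e=F: (b ↔ ((d ⊕ ¬¬(c ∧ (a ∧ e) ∧ e)) ↔ a)) = F, (¬((c ∨ b) ↔ c) ∨ (d ↔ a)) = F, so the formula = T.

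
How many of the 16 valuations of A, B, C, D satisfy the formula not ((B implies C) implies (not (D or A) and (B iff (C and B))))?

9

A | B | C | D | φ
- | - | - | - | -
T | T | T | T | T
T | T | T | F | T
T | T | F | T | F
T | T | F | F | F
T | F | T | T | T
T | F | T | F | T
T | F | F | T | T
T | F | F | F | T
F | T | T | T | T
F | T | T | F | F
F | T | F | T | F
F | T | F | F | F
F | F | T | T | T
F | F | T | F | F
F | F | F | T | T
F | F | F | F | F
The formula is true on 9 of the 16 rows.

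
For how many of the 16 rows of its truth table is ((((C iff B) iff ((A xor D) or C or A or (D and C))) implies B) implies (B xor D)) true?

9

A | B | C | D | (C iff B) | (A xor D) | (D and C) | (B xor D) | φ
- | - | - | - | --------- | --------- | --------- | --------- | -
1 | 1 | 1 | 1 |     1     |     0     |     1     |     0     | 0
1 | 1 | 1 | 0 |     1     |     1     |     0     |     1     | 1
1 | 1 | 0 | 1 |     0     |     0     |     0     |     0     | 0
1 | 1 | 0 | 0 |     0     |     1     |     0     |     1     | 1
1 | 0 | 1 | 1 |     0     |     0     |     1     |     1     | 1
1 | 0 | 1 | 0 |     0     |     1     |     0     |     0     | 0
1 | 0 | 0 | 1 |     1     |     0     |     0     |     1     | 1
1 | 0 | 0 | 0 |     1     |     1     |     0     |     0     | 1
0 | 1 | 1 | 1 |     1     |     1     |     1     |     0     | 0
0 | 1 | 1 | 0 |     1     |     0     |     0     |     1     | 1
0 | 1 | 0 | 1 |     0     |     1     |     0     |     0     | 0
0 | 1 | 0 | 0 |     0     |     0     |     0     |     1     | 1
0 | 0 | 1 | 1 |     0     |     1     |     1     |     1     | 1
0 | 0 | 1 | 0 |     0     |     0     |     0     |     0     | 0
0 | 0 | 0 | 1 |     1     |     1     |     0     |     1     | 1
0 | 0 | 0 | 0 |     1     |     0     |     0     |     0     | 0
The formula is true on 9 of the 16 rows.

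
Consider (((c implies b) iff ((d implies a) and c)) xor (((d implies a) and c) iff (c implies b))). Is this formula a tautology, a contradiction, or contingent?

a  b  c  d  |  φ
T  T  T  T  |  F
T  T  T  F  |  F
T  T  F  T  |  F
T  T  F  F  |  F
T  F  T  T  |  F
T  F  T  F  |  F
T  F  F  T  |  F
T  F  F  F  |  F
F  T  T  T  |  F
F  T  T  F  |  F
F  T  F  T  |  F
F  T  F  F  |  F
F  F  T  T  |  F
F  F  T  F  |  F
F  F  F  T  |  F
F  F  F  F  |  F
Every row is F, so the formula is a contradiction.

contradiction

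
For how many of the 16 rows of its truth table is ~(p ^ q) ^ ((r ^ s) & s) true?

8

p | q | r | s || (p ^ q) | ~(p ^ q) | (r ^ s) | ((r ^ s) & s) | (~(p ^ q) ^ ((r ^ s) & s))
T | T | T | T ||    F    |    T     |    F    |       F       |             T             
T | T | T | F ||    F    |    T     |    T    |       F       |             T             
T | T | F | T ||    F    |    T     |    T    |       T       |             F             
T | T | F | F ||    F    |    T     |    F    |       F       |             T             
T | F | T | T ||    T    |    F     |    F    |       F       |             F             
T | F | T | F ||    T    |    F     |    T    |       F       |             F             
T | F | F | T ||    T    |    F     |    T    |       T       |             T             
T | F | F | F ||    T    |    F     |    F    |       F       |             F             
F | T | T | T ||    T    |    F     |    F    |       F       |             F             
F | T | T | F ||    T    |    F     |    T    |       F       |             F             
F | T | F | T ||    T    |    F     |    T    |       T       |             T             
F | T | F | F ||    T    |    F     |    F    |       F       |             F             
F | F | T | T ||    F    |    T     |    F    |       F       |             T             
F | F | T | F ||    F    |    T     |    T    |       F       |             T             
F | F | F | T ||    F    |    T     |    T    |       T       |             F             
F | F | F | F ||    F    |    T     |    F    |       F       |             T             
The formula is true on 8 of the 16 rows.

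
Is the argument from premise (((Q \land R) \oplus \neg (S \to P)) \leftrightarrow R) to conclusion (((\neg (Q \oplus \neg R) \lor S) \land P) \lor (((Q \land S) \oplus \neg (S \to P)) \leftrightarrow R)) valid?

P  Q  R  S  |  φ  ψ
F  F  F  F  |  T  T
F  F  F  T  |  F  F
F  F  T  F  |  F  F
F  F  T  T  |  T  T
F  T  F  F  |  T  T
F  T  F  T  |  F  T
F  T  T  F  |  T  F
F  T  T  T  |  F  F
T  F  F  F  |  T  T
T  F  F  T  |  T  T
T  F  T  F  |  F  T
T  F  T  T  |  F  T
T  T  F  F  |  T  T
T  T  F  T  |  T  T
T  T  T  F  |  T  F
T  T  T  T  |  T  T
At P=F, Q=T, R=T, S=F we have φ true but ψ false, so φ does not entail ψ.

no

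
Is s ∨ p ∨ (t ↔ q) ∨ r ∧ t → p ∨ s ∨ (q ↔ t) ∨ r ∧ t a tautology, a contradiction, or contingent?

p | q | r | s | t || φ
F | F | F | F | F || T
F | F | F | F | T || T
F | F | F | T | F || T
F | F | F | T | T || T
F | F | T | F | F || T
F | F | T | F | T || T
F | F | T | T | F || T
F | F | T | T | T || T
F | T | F | F | F || T
F | T | F | F | T || T
F | T | F | T | F || T
F | T | F | T | T || T
F | T | T | F | F || T
F | T | T | F | T || T
F | T | T | T | F || T
F | T | T | T | T || T
T | F | F | F | F || T
T | F | F | F | T || T
T | F | F | T | F || T
T | F | F | T | T || T
T | F | T | F | F || T
T | F | T | F | T || T
T | F | T | T | F || T
T | F | T | T | T || T
T | T | F | F | F || T
T | T | F | F | T || T
T | T | F | T | F || T
T | T | F | T | T || T
T | T | T | F | F || T
T | T | T | F | T || T
T | T | T | T | F || T
T | T | T | T | T || T
Every row is T, so the formula is a tautology.

tautology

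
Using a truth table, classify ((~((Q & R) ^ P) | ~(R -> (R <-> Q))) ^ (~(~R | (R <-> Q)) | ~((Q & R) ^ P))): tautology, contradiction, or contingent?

P  Q  R  |  φ
T  T  T  |  F
T  T  F  |  F
T  F  T  |  F
T  F  F  |  F
F  T  T  |  F
F  T  F  |  F
F  F  T  |  F
F  F  F  |  F
Every row is F, so the formula is a contradiction.

contradiction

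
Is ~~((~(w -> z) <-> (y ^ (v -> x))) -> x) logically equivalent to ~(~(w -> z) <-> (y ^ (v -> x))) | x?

x  y  z  w  v  |  φ  ψ
0  0  0  0  0  |  1  1
0  0  0  0  1  |  0  0
0  0  0  1  0  |  0  0
0  0  0  1  1  |  1  1
0  0  1  0  0  |  1  1
0  0  1  0  1  |  0  0
0  0  1  1  0  |  1  1
0  0  1  1  1  |  0  0
0  1  0  0  0  |  0  0
0  1  0  0  1  |  1  1
0  1  0  1  0  |  1  1
0  1  0  1  1  |  0  0
0  1  1  0  0  |  0  0
0  1  1  0  1  |  1  1
0  1  1  1  0  |  0  0
0  1  1  1  1  |  1  1
1  0  0  0  0  |  1  1
1  0  0  0  1  |  1  1
1  0  0  1  0  |  1  1
1  0  0  1  1  |  1  1
1  0  1  0  0  |  1  1
1  0  1  0  1  |  1  1
1  0  1  1  0  |  1  1
1  0  1  1  1  |  1  1
1  1  0  0  0  |  1  1
1  1  0  0  1  |  1  1
1  1  0  1  0  |  1  1
1  1  0  1  1  |  1  1
1  1  1  0  0  |  1  1
1  1  1  0  1  |  1  1
1  1  1  1  0  |  1  1
1  1  1  1  1  |  1  1
The columns for φ and ψ agree on every row, so they are logically equivalent.

equivalent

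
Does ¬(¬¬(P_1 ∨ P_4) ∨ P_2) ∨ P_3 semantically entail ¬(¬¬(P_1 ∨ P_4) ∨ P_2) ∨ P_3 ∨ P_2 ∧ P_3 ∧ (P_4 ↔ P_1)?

P_1  P_2  P_3  P_4  |  φ  ψ
 0    0    0    0   |  1  1
 0    0    0    1   |  0  0
 0    0    1    0   |  1  1
 0    0    1    1   |  1  1
 0    1    0    0   |  0  0
 0    1    0    1   |  0  0
 0    1    1    0   |  1  1
 0    1    1    1   |  1  1
 1    0    0    0   |  0  0
 1    0    0    1   |  0  0
 1    0    1    0   |  1  1
 1    0    1    1   |  1  1
 1    1    0    0   |  0  0
 1    1    0    1   |  0  0
 1    1    1    0   |  1  1
 1    1    1    1   |  1  1
In every row where φ is true, ψ is also true, so φ ⊨ ψ.

yes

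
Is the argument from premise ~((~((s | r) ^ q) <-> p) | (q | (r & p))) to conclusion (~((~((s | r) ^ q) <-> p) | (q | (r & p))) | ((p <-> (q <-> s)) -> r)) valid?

yes

p | q | r | s || φ | ψ
T | T | T | T || F | T
T | T | T | F || F | T
T | T | F | T || F | F
T | T | F | F || F | T
T | F | T | T || F | T
T | F | T | F || F | T
T | F | F | T || T | T
T | F | F | F || F | F
F | T | T | T || F | T
F | T | T | F || F | T
F | T | F | T || F | T
F | T | F | F || F | F
F | F | T | T || F | T
F | F | T | F || F | T
F | F | F | T || F | F
F | F | F | F || T | T
In every row where φ is true, ψ is also true, so φ ⊨ ψ.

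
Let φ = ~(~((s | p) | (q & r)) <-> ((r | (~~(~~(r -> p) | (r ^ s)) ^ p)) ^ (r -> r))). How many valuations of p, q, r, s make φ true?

7

  p      q      r      s       (s | p)  (q & r)  ((s | p) | (q & r))  ~((s | p) | (q & r))  (r -> p)  ~(r -> p)  ~~(r -> p)  (r ^ s)  (~~(r -> p) | (r ^ s))  ~(~~(r -> p) | (r ^ s))  ~~(~~(r -> p) | (r ^ s))  (r -> r)    φ  
 True   True   True   True       True     True           True                False            True      False       True      False            True                    False                     True              True    False
 True   True   True  False       True     True           True                False            True      False       True       True            True                    False                     True              True    False
 True   True  False   True       True    False           True                False            True      False       True       True            True                    False                     True              True     True
 True   True  False  False       True    False           True                False            True      False       True      False            True                    False                     True              True     True
 True  False   True   True       True    False           True                False            True      False       True      False            True                    False                     True              True    False
 True  False   True  False       True    False           True                False            True      False       True       True            True                    False                     True              True    False
 True  False  False   True       True    False           True                False            True      False       True       True            True                    False                     True              True     True
 True  False  False  False       True    False           True                False            True      False       True      False            True                    False                     True              True     True
False   True   True   True       True     True           True                False           False       True      False      False           False                     True                    False              True    False
False   True   True  False      False     True           True                False           False       True      False       True            True                    False                     True              True    False
False   True  False   True       True    False           True                False            True      False       True       True            True                    False                     True              True    False
False   True  False  False      False    False          False                 True            True      False       True      False            True                    False                     True              True     True
False  False   True   True       True    False           True                False           False       True      False      False           False                     True                    False              True    False
False  False   True  False      False    False          False                 True           False       True      False       True            True                    False                     True              True     True
False  False  False   True       True    False           True                False            True      False       True       True            True                    False                     True              True    False
False  False  False  False      False    False          False                 True            True      False       True      False            True                    False                     True              True     True
The formula is true on 7 of the 16 rows.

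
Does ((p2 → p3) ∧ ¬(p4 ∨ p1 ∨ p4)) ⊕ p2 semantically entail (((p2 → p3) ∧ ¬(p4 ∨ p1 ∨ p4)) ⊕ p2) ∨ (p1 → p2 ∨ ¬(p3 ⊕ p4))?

yes

p1  p2  p3  p4  |  φ  ψ
0   0   0   0   |  1  1
0   0   0   1   |  0  1
0   0   1   0   |  1  1
0   0   1   1   |  0  1
0   1   0   0   |  1  1
0   1   0   1   |  1  1
0   1   1   0   |  0  1
0   1   1   1   |  1  1
1   0   0   0   |  0  1
1   0   0   1   |  0  0
1   0   1   0   |  0  0
1   0   1   1   |  0  1
1   1   0   0   |  1  1
1   1   0   1   |  1  1
1   1   1   0   |  1  1
1   1   1   1   |  1  1
In every row where φ is true, ψ is also true, so φ ⊨ ψ.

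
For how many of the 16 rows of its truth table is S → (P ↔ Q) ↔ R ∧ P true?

P  Q  R  S  |  (P ↔ Q)  (S → (P ↔ Q))  (R ∧ P)  ((S → (P ↔ Q)) ↔ (R ∧ P))
1  1  1  1  |     1           1           1                 1            
1  1  1  0  |     1           1           1                 1            
1  1  0  1  |     1           1           0                 0            
1  1  0  0  |     1           1           0                 0            
1  0  1  1  |     0           0           1                 0            
1  0  1  0  |     0           1           1                 1            
1  0  0  1  |     0           0           0                 1            
1  0  0  0  |     0           1           0                 0            
0  1  1  1  |     0           0           0                 1            
0  1  1  0  |     0           1           0                 0            
0  1  0  1  |     0           0           0                 1            
0  1  0  0  |     0           1           0                 0            
0  0  1  1  |     1           1           0                 0            
0  0  1  0  |     1           1           0                 0            
0  0  0  1  |     1           1           0                 0            
0  0  0  0  |     1           1           0                 0            
The formula is true on 6 of the 16 rows.

6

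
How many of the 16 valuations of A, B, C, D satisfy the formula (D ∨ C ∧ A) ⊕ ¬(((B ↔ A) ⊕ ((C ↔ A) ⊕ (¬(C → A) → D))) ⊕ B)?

A | B | C | D || φ
0 | 0 | 0 | 0 || 0
0 | 0 | 0 | 1 || 1
0 | 0 | 1 | 0 || 0
0 | 0 | 1 | 1 || 0
0 | 1 | 0 | 0 || 0
0 | 1 | 0 | 1 || 1
0 | 1 | 1 | 0 || 0
0 | 1 | 1 | 1 || 0
1 | 0 | 0 | 0 || 0
1 | 0 | 0 | 1 || 1
1 | 0 | 1 | 0 || 0
1 | 0 | 1 | 1 || 0
1 | 1 | 0 | 0 || 0
1 | 1 | 0 | 1 || 1
1 | 1 | 1 | 0 || 0
1 | 1 | 1 | 1 || 0
The formula is true on 4 of the 16 rows.

4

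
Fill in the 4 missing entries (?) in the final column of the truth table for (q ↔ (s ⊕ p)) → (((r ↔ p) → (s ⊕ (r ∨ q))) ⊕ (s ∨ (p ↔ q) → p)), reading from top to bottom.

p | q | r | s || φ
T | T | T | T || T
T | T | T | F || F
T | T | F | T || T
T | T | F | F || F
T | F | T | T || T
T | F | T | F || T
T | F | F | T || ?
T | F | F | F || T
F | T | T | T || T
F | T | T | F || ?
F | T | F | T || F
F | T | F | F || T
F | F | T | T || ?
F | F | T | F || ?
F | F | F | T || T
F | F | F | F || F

Row p=T, q=F, r=F, s=T: (q ↔ (s ⊕ p)) = T, (((r ↔ p) → (s ⊕ (r ∨ q))) ⊕ (s ∨ (p ↔ q) → p)) = F, so the formula = F.
Row p=F, q=T, r=T, s=F: (q ↔ (s ⊕ p)) = F, (((r ↔ p) → (s ⊕ (r ∨ q))) ⊕ (s ∨ (p ↔ q) → p)) = F, so the formula = T.
Row p=F, q=F, r=T, s=T: (q ↔ (s ⊕ p)) = F, (((r ↔ p) → (s ⊕ (r ∨ q))) ⊕ (s ∨ (p ↔ q) → p)) = T, so the formula = T.
Row p=F, q=F, r=T, s=F: (q ↔ (s ⊕ p)) = T, (((r ↔ p) → (s ⊕ (r ∨ q))) ⊕ (s ∨ (p ↔ q) → p)) = T, so the formula = T.

F, T, T, T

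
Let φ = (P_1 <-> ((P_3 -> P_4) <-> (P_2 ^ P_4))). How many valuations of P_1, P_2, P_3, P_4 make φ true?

P_1 | P_2 | P_3 | P_4 || (P_3 -> P_4) | (P_2 ^ P_4) | φ
 1  |  1  |  1  |  1  ||      1       |      0      | 0
 1  |  1  |  1  |  0  ||      0       |      1      | 0
 1  |  1  |  0  |  1  ||      1       |      0      | 0
 1  |  1  |  0  |  0  ||      1       |      1      | 1
 1  |  0  |  1  |  1  ||      1       |      1      | 1
 1  |  0  |  1  |  0  ||      0       |      0      | 1
 1  |  0  |  0  |  1  ||      1       |      1      | 1
 1  |  0  |  0  |  0  ||      1       |      0      | 0
 0  |  1  |  1  |  1  ||      1       |      0      | 1
 0  |  1  |  1  |  0  ||      0       |      1      | 1
 0  |  1  |  0  |  1  ||      1       |      0      | 1
 0  |  1  |  0  |  0  ||      1       |      1      | 0
 0  |  0  |  1  |  1  ||      1       |      1      | 0
 0  |  0  |  1  |  0  ||      0       |      0      | 0
 0  |  0  |  0  |  1  ||      1       |      1      | 0
 0  |  0  |  0  |  0  ||      1       |      0      | 1
The formula is true on 8 of the 16 rows.

8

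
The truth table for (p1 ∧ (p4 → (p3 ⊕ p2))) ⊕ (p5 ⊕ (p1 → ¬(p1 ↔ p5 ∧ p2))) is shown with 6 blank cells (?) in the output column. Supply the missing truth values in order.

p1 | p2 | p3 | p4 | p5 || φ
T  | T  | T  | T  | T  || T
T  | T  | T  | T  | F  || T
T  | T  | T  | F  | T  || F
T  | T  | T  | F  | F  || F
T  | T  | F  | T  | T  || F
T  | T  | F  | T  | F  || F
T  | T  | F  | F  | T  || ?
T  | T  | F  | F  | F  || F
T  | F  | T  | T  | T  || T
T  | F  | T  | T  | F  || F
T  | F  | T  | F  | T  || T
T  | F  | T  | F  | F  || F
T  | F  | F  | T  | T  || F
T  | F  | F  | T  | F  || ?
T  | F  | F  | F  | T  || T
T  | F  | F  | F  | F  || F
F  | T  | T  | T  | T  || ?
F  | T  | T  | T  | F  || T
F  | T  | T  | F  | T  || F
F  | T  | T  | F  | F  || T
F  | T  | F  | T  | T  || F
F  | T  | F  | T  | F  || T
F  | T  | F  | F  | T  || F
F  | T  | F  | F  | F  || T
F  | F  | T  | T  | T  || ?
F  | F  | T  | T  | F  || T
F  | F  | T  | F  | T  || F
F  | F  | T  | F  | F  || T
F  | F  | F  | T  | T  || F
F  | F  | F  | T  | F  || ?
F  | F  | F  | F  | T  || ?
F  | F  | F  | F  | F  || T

Row p1=T, p2=T, p3=F, p4=F, p5=T: (p1 ∧ (p4 → (p3 ⊕ p2))) = T, (p5 ⊕ (p1 → ¬(p1 ↔ p5 ∧ p2))) = T, so the formula = F.
Row p1=T, p2=F, p3=F, p4=T, p5=F: (p1 ∧ (p4 → (p3 ⊕ p2))) = F, (p5 ⊕ (p1 → ¬(p1 ↔ p5 ∧ p2))) = T, so the formula = T.
Row p1=F, p2=T, p3=T, p4=T, p5=T: (p1 ∧ (p4 → (p3 ⊕ p2))) = F, (p5 ⊕ (p1 → ¬(p1 ↔ p5 ∧ p2))) = F, so the formula = F.
Row p1=F, p2=F, p3=T, p4=T, p5=T: (p1 ∧ (p4 → (p3 ⊕ p2))) = F, (p5 ⊕ (p1 → ¬(p1 ↔ p5 ∧ p2))) = F, so the formula = F.
Row p1=F, p2=F, p3=F, p4=T, p5=F: (p1 ∧ (p4 → (p3 ⊕ p2))) = F, (p5 ⊕ (p1 → ¬(p1 ↔ p5 ∧ p2))) = T, so the formula = T.
Row p1=F, p2=F, p3=F, p4=F, p5=T: (p1 ∧ (p4 → (p3 ⊕ p2))) = F, (p5 ⊕ (p1 → ¬(p1 ↔ p5 ∧ p2))) = F, so the formula = F.

F, T, F, F, T, F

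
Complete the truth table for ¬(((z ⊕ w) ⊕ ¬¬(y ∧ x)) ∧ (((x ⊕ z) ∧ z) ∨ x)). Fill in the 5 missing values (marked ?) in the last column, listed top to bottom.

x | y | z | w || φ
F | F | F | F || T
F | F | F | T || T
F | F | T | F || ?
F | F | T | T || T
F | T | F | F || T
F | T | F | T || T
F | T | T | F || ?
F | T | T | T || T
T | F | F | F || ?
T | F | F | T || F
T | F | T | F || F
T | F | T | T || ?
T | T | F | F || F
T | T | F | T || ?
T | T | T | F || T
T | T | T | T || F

Row x=F, y=F, z=T, w=F: ((z ⊕ w) ⊕ ¬¬(y ∧ x)) = T, (((x ⊕ z) ∧ z) ∨ x) = T, (((z ⊕ w) ⊕ ¬¬(y ∧ x)) ∧ (((x ⊕ z) ∧ z) ∨ x)) = T, so the formula = F.
Row x=F, y=T, z=T, w=F: ((z ⊕ w) ⊕ ¬¬(y ∧ x)) = T, (((x ⊕ z) ∧ z) ∨ x) = T, (((z ⊕ w) ⊕ ¬¬(y ∧ x)) ∧ (((x ⊕ z) ∧ z) ∨ x)) = T, so the formula = F.
Row x=T, y=F, z=F, w=F: ((z ⊕ w) ⊕ ¬¬(y ∧ x)) = F, (((x ⊕ z) ∧ z) ∨ x) = T, (((z ⊕ w) ⊕ ¬¬(y ∧ x)) ∧ (((x ⊕ z) ∧ z) ∨ x)) = F, so the formula = T.
Row x=T, y=F, z=T, w=T: ((z ⊕ w) ⊕ ¬¬(y ∧ x)) = F, (((x ⊕ z) ∧ z) ∨ x) = T, (((z ⊕ w) ⊕ ¬¬(y ∧ x)) ∧ (((x ⊕ z) ∧ z) ∨ x)) = F, so the formula = T.
Row x=T, y=T, z=F, w=T: ((z ⊕ w) ⊕ ¬¬(y ∧ x)) = F, (((x ⊕ z) ∧ z) ∨ x) = T, (((z ⊕ w) ⊕ ¬¬(y ∧ x)) ∧ (((x ⊕ z) ∧ z) ∨ x)) = F, so the formula = T.

F, F, T, T, T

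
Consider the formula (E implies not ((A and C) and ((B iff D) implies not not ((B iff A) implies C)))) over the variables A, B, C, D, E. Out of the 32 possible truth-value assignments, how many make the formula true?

28

A  B  C  D  E  |  φ
1  1  1  1  1  |  0
1  1  1  1  0  |  1
1  1  1  0  1  |  0
1  1  1  0  0  |  1
1  1  0  1  1  |  1
1  1  0  1  0  |  1
1  1  0  0  1  |  1
1  1  0  0  0  |  1
1  0  1  1  1  |  0
1  0  1  1  0  |  1
1  0  1  0  1  |  0
1  0  1  0  0  |  1
1  0  0  1  1  |  1
1  0  0  1  0  |  1
1  0  0  0  1  |  1
1  0  0  0  0  |  1
0  1  1  1  1  |  1
0  1  1  1  0  |  1
0  1  1  0  1  |  1
0  1  1  0  0  |  1
0  1  0  1  1  |  1
0  1  0  1  0  |  1
0  1  0  0  1  |  1
0  1  0  0  0  |  1
0  0  1  1  1  |  1
0  0  1  1  0  |  1
0  0  1  0  1  |  1
0  0  1  0  0  |  1
0  0  0  1  1  |  1
0  0  0  1  0  |  1
0  0  0  0  1  |  1
0  0  0  0  0  |  1
The formula is true on 28 of the 32 rows.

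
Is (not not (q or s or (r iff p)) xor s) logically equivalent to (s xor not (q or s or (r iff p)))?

p | q | r | s | φ | ψ
- | - | - | - | - | -
T | T | T | T | F | T
T | T | T | F | T | F
T | T | F | T | F | T
T | T | F | F | T | F
T | F | T | T | F | T
T | F | T | F | T | F
T | F | F | T | F | T
T | F | F | F | F | T
F | T | T | T | F | T
F | T | T | F | T | F
F | T | F | T | F | T
F | T | F | F | T | F
F | F | T | T | F | T
F | F | T | F | F | T
F | F | F | T | F | T
F | F | F | F | T | F
The columns differ at p=T, q=T, r=T, s=T (φ=F, ψ=T), so they are not equivalent.

not equivalent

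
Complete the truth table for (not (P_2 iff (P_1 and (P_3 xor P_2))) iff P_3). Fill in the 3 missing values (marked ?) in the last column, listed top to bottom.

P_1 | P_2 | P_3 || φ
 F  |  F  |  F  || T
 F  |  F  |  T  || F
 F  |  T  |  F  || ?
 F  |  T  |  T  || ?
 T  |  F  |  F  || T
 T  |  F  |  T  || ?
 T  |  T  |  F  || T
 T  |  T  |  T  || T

Row P_1=F, P_2=T, P_3=F: not (P_2 iff (P_1 and (P_3 xor P_2))) = T, so the formula = F.
Row P_1=F, P_2=T, P_3=T: not (P_2 iff (P_1 and (P_3 xor P_2))) = T, so the formula = T.
Row P_1=T, P_2=F, P_3=T: not (P_2 iff (P_1 and (P_3 xor P_2))) = T, so the formula = T.

F, T, T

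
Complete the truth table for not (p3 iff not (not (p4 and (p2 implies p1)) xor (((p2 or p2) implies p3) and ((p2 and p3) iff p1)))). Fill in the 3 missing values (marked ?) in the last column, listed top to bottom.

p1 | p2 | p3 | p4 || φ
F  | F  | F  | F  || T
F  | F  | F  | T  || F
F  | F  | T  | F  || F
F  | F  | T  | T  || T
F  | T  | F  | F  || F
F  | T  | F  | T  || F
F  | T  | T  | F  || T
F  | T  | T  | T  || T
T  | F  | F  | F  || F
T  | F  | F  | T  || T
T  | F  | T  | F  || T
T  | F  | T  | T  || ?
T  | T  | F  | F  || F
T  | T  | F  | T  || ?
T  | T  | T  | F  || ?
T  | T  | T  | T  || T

Row 12: not (not (p4 and (p2 implies p1)) xor (((p2 or p2) implies p3) and ((p2 and p3) iff p1))) = T, (p3 iff not (not (p4 and (p2 implies p1)) xor (((p2 or p2) implies p3) and ((p2 and p3) iff p1)))) = T, so the formula = F.
Row 14: not (not (p4 and (p2 implies p1)) xor (((p2 or p2) implies p3) and ((p2 and p3) iff p1))) = T, (p3 iff not (not (p4 and (p2 implies p1)) xor (((p2 or p2) implies p3) and ((p2 and p3) iff p1)))) = F, so the formula = T.
Row 15: not (not (p4 and (p2 implies p1)) xor (((p2 or p2) implies p3) and ((p2 and p3) iff p1))) = T, (p3 iff not (not (p4 and (p2 implies p1)) xor (((p2 or p2) implies p3) and ((p2 and p3) iff p1)))) = T, so the formula = F.

F, T, F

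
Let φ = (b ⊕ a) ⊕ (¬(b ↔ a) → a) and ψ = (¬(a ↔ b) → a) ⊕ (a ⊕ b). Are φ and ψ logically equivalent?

equivalent

a | b || φ | ψ
F | F || T | T
F | T || T | T
T | F || F | F
T | T || T | T
The columns for φ and ψ agree on every row, so they are logically equivalent.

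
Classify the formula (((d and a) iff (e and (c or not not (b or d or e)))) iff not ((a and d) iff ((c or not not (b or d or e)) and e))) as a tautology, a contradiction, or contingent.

contradiction

a | b | c | d | e | φ
- | - | - | - | - | -
F | F | F | F | F | F
F | F | F | F | T | F
F | F | F | T | F | F
F | F | F | T | T | F
F | F | T | F | F | F
F | F | T | F | T | F
F | F | T | T | F | F
F | F | T | T | T | F
F | T | F | F | F | F
F | T | F | F | T | F
F | T | F | T | F | F
F | T | F | T | T | F
F | T | T | F | F | F
F | T | T | F | T | F
F | T | T | T | F | F
F | T | T | T | T | F
T | F | F | F | F | F
T | F | F | F | T | F
T | F | F | T | F | F
T | F | F | T | T | F
T | F | T | F | F | F
T | F | T | F | T | F
T | F | T | T | F | F
T | F | T | T | T | F
T | T | F | F | F | F
T | T | F | F | T | F
T | T | F | T | F | F
T | T | F | T | T | F
T | T | T | F | F | F
T | T | T | F | T | F
T | T | T | T | F | F
T | T | T | T | T | F
Every row is F, so the formula is a contradiction.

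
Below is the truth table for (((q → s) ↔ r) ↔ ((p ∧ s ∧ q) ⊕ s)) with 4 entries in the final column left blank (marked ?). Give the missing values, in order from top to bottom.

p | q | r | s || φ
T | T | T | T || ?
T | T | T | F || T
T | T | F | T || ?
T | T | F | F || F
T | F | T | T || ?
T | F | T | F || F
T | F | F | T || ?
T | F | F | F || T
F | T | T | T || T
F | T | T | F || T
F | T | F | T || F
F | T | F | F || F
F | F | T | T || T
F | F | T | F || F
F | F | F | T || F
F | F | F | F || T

Row p=T, q=T, r=T, s=T: ((q → s) ↔ r) = T, ((p ∧ s ∧ q) ⊕ s) = F, so the formula = F.
Row p=T, q=T, r=F, s=T: ((q → s) ↔ r) = F, ((p ∧ s ∧ q) ⊕ s) = F, so the formula = T.
Row p=T, q=F, r=T, s=T: ((q → s) ↔ r) = T, ((p ∧ s ∧ q) ⊕ s) = T, so the formula = T.
Row p=T, q=F, r=F, s=T: ((q → s) ↔ r) = F, ((p ∧ s ∧ q) ⊕ s) = T, so the formula = F.

F, T, T, F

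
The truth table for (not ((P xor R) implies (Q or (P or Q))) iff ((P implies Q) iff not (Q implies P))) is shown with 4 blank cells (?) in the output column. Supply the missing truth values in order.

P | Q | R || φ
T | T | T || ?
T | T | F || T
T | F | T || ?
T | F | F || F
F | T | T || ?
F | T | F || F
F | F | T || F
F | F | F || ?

Row P=T, Q=T, R=T: not ((P xor R) implies (Q or (P or Q))) = F, ((P implies Q) iff not (Q implies P)) = F, so the formula = T.
Row P=T, Q=F, R=T: not ((P xor R) implies (Q or (P or Q))) = F, ((P implies Q) iff not (Q implies P)) = T, so the formula = F.
Row P=F, Q=T, R=T: not ((P xor R) implies (Q or (P or Q))) = F, ((P implies Q) iff not (Q implies P)) = T, so the formula = F.
Row P=F, Q=F, R=F: not ((P xor R) implies (Q or (P or Q))) = F, ((P implies Q) iff not (Q implies P)) = F, so the formula = T.

T, F, F, T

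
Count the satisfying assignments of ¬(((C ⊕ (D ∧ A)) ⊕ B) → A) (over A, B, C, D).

  A   |   B   |   C   |   D   || (D ∧ A) | (C ⊕ (D ∧ A)) | ((C ⊕ (D ∧ A)) ⊕ B) | (((C ⊕ (D ∧ A)) ⊕ B) → A) | ¬(((C ⊕ (D ∧ A)) ⊕ B) → A)
 True |  True |  True |  True ||   True  |     False     |         True        |            True           |           False           
 True |  True |  True | False ||  False  |      True     |        False        |            True           |           False           
 True |  True | False |  True ||   True  |      True     |        False        |            True           |           False           
 True |  True | False | False ||  False  |     False     |         True        |            True           |           False           
 True | False |  True |  True ||   True  |     False     |        False        |            True           |           False           
 True | False |  True | False ||  False  |      True     |         True        |            True           |           False           
 True | False | False |  True ||   True  |      True     |         True        |            True           |           False           
 True | False | False | False ||  False  |     False     |        False        |            True           |           False           
False |  True |  True |  True ||  False  |      True     |        False        |            True           |           False           
False |  True |  True | False ||  False  |      True     |        False        |            True           |           False           
False |  True | False |  True ||  False  |     False     |         True        |           False           |            True           
False |  True | False | False ||  False  |     False     |         True        |           False           |            True           
False | False |  True |  True ||  False  |      True     |         True        |           False           |            True           
False | False |  True | False ||  False  |      True     |         True        |           False           |            True           
False | False | False |  True ||  False  |     False     |        False        |            True           |           False           
False | False | False | False ||  False  |     False     |        False        |            True           |           False           
The formula is true on 4 of the 16 rows.

4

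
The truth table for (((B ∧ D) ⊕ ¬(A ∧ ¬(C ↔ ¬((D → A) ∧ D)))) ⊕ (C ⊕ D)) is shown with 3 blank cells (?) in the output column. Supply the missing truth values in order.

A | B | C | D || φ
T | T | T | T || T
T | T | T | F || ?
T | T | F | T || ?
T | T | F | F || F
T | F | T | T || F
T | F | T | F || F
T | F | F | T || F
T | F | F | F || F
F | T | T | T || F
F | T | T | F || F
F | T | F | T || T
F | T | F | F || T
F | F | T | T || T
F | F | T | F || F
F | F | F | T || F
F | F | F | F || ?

F, T, T

Row A=T, B=T, C=T, D=F: ((B ∧ D) ⊕ ¬(A ∧ ¬(C ↔ ¬((D → A) ∧ D)))) = T, (C ⊕ D) = T, so the formula = F.
Row A=T, B=T, C=F, D=T: ((B ∧ D) ⊕ ¬(A ∧ ¬(C ↔ ¬((D → A) ∧ D)))) = F, (C ⊕ D) = T, so the formula = T.
Row A=F, B=F, C=F, D=F: ((B ∧ D) ⊕ ¬(A ∧ ¬(C ↔ ¬((D → A) ∧ D)))) = T, (C ⊕ D) = F, so the formula = T.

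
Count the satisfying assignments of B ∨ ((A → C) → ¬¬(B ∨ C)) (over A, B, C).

A  B  C  |  (B ∨ ((A → C) → ¬¬(B ∨ C)))
F  F  F  |               F             
F  F  T  |               T             
F  T  F  |               T             
F  T  T  |               T             
T  F  F  |               T             
T  F  T  |               T             
T  T  F  |               T             
T  T  T  |               T             
The formula is true on 7 of the 8 rows.

7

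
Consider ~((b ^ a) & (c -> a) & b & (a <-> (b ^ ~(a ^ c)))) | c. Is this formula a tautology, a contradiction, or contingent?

contingent

a | b | c || φ
1 | 1 | 1 || 1
1 | 1 | 0 || 1
1 | 0 | 1 || 1
1 | 0 | 0 || 1
0 | 1 | 1 || 1
0 | 1 | 0 || 0
0 | 0 | 1 || 1
0 | 0 | 0 || 1
7 of 8 rows are 1, so the formula is contingent.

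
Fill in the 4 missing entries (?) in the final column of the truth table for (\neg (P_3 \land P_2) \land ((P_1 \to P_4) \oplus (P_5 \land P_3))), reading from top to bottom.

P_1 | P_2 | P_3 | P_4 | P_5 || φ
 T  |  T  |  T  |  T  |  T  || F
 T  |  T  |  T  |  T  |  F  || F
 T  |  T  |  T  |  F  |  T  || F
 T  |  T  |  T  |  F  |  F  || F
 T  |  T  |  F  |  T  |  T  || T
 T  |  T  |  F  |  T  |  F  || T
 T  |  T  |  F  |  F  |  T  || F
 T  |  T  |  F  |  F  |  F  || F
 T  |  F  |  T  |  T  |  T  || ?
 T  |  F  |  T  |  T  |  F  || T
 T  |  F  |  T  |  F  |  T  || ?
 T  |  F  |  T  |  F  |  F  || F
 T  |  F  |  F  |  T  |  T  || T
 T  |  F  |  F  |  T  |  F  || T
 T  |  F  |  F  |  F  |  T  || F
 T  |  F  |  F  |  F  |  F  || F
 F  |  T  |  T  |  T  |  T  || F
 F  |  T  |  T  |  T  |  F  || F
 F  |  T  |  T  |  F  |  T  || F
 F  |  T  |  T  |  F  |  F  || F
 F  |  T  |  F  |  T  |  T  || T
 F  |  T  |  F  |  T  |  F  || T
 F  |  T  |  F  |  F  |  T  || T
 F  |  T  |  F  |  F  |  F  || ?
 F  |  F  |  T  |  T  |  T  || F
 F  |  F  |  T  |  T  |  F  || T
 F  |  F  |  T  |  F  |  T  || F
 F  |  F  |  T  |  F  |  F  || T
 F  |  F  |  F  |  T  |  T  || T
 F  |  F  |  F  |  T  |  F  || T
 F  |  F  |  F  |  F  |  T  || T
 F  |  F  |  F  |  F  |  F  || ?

F, T, T, T

Row P_1=T, P_2=F, P_3=T, P_4=T, P_5=T: \neg (P_3 \land P_2) = T, ((P_1 \to P_4) \oplus (P_5 \land P_3)) = F, so the formula = F.
Row P_1=T, P_2=F, P_3=T, P_4=F, P_5=T: \neg (P_3 \land P_2) = T, ((P_1 \to P_4) \oplus (P_5 \land P_3)) = T, so the formula = T.
Row P_1=F, P_2=T, P_3=F, P_4=F, P_5=F: \neg (P_3 \land P_2) = T, ((P_1 \to P_4) \oplus (P_5 \land P_3)) = T, so the formula = T.
Row P_1=F, P_2=F, P_3=F, P_4=F, P_5=F: \neg (P_3 \land P_2) = T, ((P_1 \to P_4) \oplus (P_5 \land P_3)) = T, so the formula = T.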